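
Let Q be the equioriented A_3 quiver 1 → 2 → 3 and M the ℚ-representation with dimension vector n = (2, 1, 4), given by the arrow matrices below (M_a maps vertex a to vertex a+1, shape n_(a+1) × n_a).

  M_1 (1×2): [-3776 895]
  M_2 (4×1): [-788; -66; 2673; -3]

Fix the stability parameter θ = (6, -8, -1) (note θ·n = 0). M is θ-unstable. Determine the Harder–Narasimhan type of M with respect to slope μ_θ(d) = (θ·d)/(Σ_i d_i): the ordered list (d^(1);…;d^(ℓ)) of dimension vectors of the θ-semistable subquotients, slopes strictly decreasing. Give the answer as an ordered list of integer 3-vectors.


Via rank(M_{q-1}∘⋯∘M_p): M ≅ I[1,1], I[1,3], I[3,3]^3.
μ_θ-semistable layers: μ^(1)=6; μ^(2)=-1

((1, 0, 0); (1, 1, 4))


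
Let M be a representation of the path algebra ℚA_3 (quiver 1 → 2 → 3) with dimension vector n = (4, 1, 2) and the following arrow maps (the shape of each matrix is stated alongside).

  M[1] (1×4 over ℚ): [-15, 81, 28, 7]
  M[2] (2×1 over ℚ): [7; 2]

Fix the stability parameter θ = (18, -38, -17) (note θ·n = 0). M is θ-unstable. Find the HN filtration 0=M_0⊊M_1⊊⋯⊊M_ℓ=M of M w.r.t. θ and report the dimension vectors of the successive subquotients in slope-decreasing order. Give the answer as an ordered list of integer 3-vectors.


Interval decomposition of M: I[1,1]^3, I[1,3], I[3,3].
HN type (ℓ=3): μ^(1)=18; μ^(2)=-37/3; μ^(3)=-17

((3, 0, 0); (1, 1, 1); (0, 0, 1))


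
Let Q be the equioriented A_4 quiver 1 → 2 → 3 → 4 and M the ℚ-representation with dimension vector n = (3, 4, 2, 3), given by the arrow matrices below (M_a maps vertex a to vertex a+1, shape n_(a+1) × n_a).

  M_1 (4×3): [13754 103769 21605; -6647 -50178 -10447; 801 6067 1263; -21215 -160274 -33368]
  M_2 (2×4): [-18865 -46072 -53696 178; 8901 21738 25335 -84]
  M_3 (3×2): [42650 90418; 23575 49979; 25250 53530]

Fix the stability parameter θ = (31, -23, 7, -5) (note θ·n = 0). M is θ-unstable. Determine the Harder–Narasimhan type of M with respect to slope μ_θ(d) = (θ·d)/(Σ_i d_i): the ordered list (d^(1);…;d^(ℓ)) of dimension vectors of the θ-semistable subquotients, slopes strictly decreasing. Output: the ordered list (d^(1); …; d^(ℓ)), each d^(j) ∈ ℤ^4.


Via rank(M_{q-1}∘⋯∘M_p): M ≅ I[1,2], I[1,3], I[1,4], I[2,2], I[4,4]^2.
μ_θ-semistable layers: μ^(1)=7; μ^(2)=4; μ^(3)=5/2; μ^(4)=-5; μ^(5)=-23

((0, 0, 1, 0); (2, 2, 0, 0); (1, 1, 1, 1); (0, 0, 0, 2); (0, 1, 0, 0))


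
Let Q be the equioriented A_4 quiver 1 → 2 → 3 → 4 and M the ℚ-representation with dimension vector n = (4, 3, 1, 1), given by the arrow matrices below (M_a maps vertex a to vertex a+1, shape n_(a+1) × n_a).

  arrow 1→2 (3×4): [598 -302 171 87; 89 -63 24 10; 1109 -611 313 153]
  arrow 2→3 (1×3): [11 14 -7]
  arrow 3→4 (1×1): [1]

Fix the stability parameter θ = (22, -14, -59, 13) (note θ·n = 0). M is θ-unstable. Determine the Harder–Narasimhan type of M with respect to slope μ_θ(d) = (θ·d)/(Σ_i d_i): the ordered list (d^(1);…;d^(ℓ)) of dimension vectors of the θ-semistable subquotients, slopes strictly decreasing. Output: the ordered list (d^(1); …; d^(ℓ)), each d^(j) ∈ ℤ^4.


Via rank(M_{q-1}∘⋯∘M_p): M ≅ I[1,1], I[1,2]^2, I[1,4].
μ_θ-semistable layers: μ^(1)=22; μ^(2)=13; μ^(3)=4; μ^(4)=-17

((1, 0, 0, 0); (0, 0, 0, 1); (2, 2, 0, 0); (1, 1, 1, 0))


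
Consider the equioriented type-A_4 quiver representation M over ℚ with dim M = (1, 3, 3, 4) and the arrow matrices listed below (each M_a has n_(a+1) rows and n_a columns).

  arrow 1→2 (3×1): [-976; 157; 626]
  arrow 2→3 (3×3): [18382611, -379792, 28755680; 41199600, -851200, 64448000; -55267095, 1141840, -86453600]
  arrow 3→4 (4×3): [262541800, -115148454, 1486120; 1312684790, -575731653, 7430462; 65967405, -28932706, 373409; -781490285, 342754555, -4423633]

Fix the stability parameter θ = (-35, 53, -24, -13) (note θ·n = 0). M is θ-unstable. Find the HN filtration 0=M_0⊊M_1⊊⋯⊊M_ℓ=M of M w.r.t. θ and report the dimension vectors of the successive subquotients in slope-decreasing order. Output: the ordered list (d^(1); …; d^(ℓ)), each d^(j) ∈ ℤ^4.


Barcode: M ≅ I[1,2], I[2,2], I[2,3], I[3,4]^2, I[4,4]^2. HN layers by μ_θ (5 steps, strictly decreasing):
  μ^(1)=53; μ^(2)=29/2; μ^(3)=-13; μ^(4)=-24; μ^(5)=-35

((0, 2, 0, 0); (0, 1, 1, 0); (0, 0, 0, 4); (0, 0, 2, 0); (1, 0, 0, 0))


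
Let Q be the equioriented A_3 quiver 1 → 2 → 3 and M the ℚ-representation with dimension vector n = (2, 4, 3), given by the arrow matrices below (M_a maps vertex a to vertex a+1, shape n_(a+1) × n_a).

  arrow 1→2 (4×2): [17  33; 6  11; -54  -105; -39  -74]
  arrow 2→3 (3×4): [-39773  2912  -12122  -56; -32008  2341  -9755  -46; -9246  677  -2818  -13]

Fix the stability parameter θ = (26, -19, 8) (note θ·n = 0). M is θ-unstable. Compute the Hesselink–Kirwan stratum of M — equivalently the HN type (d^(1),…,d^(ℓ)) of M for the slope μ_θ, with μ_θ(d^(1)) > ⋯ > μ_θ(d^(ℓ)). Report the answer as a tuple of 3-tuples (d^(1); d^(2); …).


Interval decomposition of M: I[1,2], I[1,3], I[2,3]^2.
HN type (ℓ=3): μ^(1)=8; μ^(2)=7/2; μ^(3)=-19

((0, 0, 3); (2, 2, 0); (0, 2, 0))


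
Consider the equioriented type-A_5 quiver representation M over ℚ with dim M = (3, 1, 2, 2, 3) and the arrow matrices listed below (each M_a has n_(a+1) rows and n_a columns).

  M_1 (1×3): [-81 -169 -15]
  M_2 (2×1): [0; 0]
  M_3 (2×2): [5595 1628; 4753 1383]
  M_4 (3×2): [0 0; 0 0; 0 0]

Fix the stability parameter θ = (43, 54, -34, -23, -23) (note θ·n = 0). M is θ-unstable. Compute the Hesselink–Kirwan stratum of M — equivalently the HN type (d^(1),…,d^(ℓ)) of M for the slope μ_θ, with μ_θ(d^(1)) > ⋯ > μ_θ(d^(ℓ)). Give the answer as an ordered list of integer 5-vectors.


Barcode: M ≅ I[1,1]^2, I[1,2], I[3,4]^2, I[5,5]^3. HN layers by μ_θ (4 steps, strictly decreasing):
  μ^(1)=54; μ^(2)=43; μ^(3)=-23; μ^(4)=-34

((0, 1, 0, 0, 0); (3, 0, 0, 0, 0); (0, 0, 0, 2, 3); (0, 0, 2, 0, 0))


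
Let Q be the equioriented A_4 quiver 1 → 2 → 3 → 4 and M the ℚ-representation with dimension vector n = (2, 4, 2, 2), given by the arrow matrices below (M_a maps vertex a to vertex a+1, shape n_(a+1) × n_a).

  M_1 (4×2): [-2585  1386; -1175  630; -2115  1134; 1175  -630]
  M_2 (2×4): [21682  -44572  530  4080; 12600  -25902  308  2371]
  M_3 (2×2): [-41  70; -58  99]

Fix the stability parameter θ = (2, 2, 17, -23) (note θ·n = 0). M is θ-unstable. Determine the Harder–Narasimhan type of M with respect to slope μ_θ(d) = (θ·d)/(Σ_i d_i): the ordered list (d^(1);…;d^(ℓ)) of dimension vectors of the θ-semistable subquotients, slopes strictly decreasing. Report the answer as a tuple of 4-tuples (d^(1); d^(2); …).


Barcode: M ≅ I[1,1], I[1,4], I[2,2]^2, I[2,4]. HN layers by μ_θ (3 steps, strictly decreasing):
  μ^(1)=2; μ^(2)=-1/2; μ^(3)=-4/3

((1, 2, 0, 0); (1, 1, 1, 1); (0, 1, 1, 1))


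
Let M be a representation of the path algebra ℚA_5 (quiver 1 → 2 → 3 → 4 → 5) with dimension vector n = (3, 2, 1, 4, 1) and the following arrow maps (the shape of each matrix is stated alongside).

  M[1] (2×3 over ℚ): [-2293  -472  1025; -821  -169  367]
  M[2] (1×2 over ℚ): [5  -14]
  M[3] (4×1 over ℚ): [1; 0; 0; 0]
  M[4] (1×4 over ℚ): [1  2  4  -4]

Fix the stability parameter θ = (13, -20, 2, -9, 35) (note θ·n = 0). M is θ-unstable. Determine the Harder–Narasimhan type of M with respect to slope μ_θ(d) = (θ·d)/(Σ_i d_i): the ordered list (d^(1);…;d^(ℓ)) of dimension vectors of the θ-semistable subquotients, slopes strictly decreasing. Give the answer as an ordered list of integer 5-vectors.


Via rank(M_{q-1}∘⋯∘M_p): M ≅ I[1,1], I[1,2], I[1,5], I[4,4]^3.
μ_θ-semistable layers: μ^(1)=35; μ^(2)=13; μ^(3)=-7/2; μ^(4)=-9

((0, 0, 0, 0, 1); (1, 0, 0, 0, 0); (2, 2, 1, 1, 0); (0, 0, 0, 3, 0))


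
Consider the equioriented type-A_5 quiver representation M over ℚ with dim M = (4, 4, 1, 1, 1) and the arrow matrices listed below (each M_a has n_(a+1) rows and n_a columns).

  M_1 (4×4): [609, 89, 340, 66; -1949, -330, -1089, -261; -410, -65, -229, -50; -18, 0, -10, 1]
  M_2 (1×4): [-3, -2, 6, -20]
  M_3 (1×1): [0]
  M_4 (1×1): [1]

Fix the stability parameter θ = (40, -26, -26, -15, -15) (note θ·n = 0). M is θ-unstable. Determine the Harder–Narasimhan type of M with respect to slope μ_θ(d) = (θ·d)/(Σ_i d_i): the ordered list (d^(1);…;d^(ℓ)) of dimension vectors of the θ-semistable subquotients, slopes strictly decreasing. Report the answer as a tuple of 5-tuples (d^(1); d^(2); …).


Interval decomposition of M: I[1,2]^3, I[1,3], I[4,5].
HN type (ℓ=3): μ^(1)=7; μ^(2)=-4; μ^(3)=-15

((3, 3, 0, 0, 0); (1, 1, 1, 0, 0); (0, 0, 0, 1, 1))


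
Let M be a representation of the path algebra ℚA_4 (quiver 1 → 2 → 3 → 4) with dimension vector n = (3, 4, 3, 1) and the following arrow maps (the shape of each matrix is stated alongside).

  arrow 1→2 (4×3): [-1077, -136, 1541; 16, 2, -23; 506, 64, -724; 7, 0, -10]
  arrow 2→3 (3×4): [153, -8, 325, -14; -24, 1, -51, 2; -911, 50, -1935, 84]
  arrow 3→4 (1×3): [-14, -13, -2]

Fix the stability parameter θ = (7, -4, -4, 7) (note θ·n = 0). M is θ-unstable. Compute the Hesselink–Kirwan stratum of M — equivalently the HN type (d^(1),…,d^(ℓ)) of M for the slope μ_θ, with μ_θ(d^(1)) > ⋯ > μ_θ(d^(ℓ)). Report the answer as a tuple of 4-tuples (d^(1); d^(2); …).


Barcode: M ≅ I[1,3]^2, I[1,4], I[2,2]. HN layers by μ_θ (3 steps, strictly decreasing):
  μ^(1)=7; μ^(2)=-1/3; μ^(3)=-4

((0, 0, 0, 1); (3, 3, 3, 0); (0, 1, 0, 0))


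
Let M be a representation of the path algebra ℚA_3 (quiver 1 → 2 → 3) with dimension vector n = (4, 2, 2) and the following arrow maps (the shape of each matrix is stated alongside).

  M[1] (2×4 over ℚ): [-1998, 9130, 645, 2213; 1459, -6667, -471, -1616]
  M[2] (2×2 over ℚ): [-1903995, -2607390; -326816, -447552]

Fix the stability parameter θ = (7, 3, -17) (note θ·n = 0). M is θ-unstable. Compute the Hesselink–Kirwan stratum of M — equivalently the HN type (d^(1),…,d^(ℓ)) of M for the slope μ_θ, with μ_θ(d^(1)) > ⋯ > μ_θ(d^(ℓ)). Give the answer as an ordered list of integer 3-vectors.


Barcode: M ≅ I[1,1]^2, I[1,2], I[1,3], I[3,3]. HN layers by μ_θ (4 steps, strictly decreasing):
  μ^(1)=7; μ^(2)=5; μ^(3)=-7/3; μ^(4)=-17

((2, 0, 0); (1, 1, 0); (1, 1, 1); (0, 0, 1))


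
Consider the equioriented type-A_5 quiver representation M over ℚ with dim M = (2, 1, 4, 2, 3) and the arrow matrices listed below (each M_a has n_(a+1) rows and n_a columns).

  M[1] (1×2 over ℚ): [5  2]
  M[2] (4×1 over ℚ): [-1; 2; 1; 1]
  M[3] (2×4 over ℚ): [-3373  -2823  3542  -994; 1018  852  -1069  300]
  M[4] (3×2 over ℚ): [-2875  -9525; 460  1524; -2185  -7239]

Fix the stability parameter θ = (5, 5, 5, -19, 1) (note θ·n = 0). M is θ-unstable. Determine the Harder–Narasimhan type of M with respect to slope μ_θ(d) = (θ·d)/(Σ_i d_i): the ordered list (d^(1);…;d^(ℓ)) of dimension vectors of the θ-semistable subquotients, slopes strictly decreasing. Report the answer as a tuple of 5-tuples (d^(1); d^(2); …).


Barcode: M ≅ I[1,1], I[1,5], I[3,3]^2, I[3,4], I[5,5]^2. HN layers by μ_θ (4 steps, strictly decreasing):
  μ^(1)=5; μ^(2)=1; μ^(3)=-1; μ^(4)=-7

((1, 0, 2, 0, 0); (0, 0, 0, 0, 3); (1, 1, 1, 1, 0); (0, 0, 1, 1, 0))


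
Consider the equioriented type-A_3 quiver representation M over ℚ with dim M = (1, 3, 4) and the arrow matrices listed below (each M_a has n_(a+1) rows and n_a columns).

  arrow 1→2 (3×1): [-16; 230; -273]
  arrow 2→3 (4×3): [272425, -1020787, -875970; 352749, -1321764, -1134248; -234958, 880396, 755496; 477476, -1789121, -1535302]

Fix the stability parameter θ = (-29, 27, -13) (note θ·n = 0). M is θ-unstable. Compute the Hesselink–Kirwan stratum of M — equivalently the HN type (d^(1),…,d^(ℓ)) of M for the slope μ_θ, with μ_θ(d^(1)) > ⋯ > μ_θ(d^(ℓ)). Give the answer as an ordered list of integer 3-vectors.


Via rank(M_{q-1}∘⋯∘M_p): M ≅ I[1,2], I[2,3]^2, I[3,3]^2.
μ_θ-semistable layers: μ^(1)=27; μ^(2)=7; μ^(3)=-13; μ^(4)=-29

((0, 1, 0); (0, 2, 2); (0, 0, 2); (1, 0, 0))


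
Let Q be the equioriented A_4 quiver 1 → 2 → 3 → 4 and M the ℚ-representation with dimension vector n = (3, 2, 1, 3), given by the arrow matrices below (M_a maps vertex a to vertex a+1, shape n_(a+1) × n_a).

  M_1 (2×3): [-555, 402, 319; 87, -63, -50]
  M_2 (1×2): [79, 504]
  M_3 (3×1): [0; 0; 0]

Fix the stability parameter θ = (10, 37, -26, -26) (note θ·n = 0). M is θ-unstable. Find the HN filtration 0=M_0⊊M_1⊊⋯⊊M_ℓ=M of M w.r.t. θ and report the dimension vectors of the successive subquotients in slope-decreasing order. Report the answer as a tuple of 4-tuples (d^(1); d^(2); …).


Via rank(M_{q-1}∘⋯∘M_p): M ≅ I[1,1], I[1,2], I[1,3], I[4,4]^3.
μ_θ-semistable layers: μ^(1)=37; μ^(2)=10; μ^(3)=7; μ^(4)=-26

((0, 1, 0, 0); (2, 0, 0, 0); (1, 1, 1, 0); (0, 0, 0, 3))


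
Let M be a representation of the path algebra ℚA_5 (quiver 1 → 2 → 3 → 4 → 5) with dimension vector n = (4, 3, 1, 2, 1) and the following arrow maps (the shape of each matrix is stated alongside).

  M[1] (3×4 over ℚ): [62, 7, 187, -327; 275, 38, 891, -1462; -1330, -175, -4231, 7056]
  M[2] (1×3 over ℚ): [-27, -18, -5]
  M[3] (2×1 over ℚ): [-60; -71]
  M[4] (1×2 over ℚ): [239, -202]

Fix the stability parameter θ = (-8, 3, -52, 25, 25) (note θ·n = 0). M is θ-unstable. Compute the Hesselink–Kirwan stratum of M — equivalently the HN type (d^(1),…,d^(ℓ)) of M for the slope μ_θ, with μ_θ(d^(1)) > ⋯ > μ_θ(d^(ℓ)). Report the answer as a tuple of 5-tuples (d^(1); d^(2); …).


Barcode: M ≅ I[1,1], I[1,2]^2, I[1,5], I[4,4]. HN layers by μ_θ (4 steps, strictly decreasing):
  μ^(1)=25; μ^(2)=3; μ^(3)=-8; μ^(4)=-19

((0, 0, 0, 2, 1); (0, 2, 0, 0, 0); (3, 0, 0, 0, 0); (1, 1, 1, 0, 0))


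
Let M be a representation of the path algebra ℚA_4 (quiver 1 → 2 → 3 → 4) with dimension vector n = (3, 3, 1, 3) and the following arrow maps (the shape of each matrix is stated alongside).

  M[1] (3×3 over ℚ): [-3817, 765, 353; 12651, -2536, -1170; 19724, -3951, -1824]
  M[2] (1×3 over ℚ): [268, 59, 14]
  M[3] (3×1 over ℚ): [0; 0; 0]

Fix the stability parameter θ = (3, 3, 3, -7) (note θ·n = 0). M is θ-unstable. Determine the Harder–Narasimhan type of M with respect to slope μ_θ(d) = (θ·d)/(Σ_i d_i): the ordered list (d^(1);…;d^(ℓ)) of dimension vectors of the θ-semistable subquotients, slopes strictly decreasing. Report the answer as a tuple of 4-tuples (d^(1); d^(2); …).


Via rank(M_{q-1}∘⋯∘M_p): M ≅ I[1,2]^2, I[1,3], I[4,4]^3.
μ_θ-semistable layers: μ^(1)=3; μ^(2)=-7

((3, 3, 1, 0); (0, 0, 0, 3))


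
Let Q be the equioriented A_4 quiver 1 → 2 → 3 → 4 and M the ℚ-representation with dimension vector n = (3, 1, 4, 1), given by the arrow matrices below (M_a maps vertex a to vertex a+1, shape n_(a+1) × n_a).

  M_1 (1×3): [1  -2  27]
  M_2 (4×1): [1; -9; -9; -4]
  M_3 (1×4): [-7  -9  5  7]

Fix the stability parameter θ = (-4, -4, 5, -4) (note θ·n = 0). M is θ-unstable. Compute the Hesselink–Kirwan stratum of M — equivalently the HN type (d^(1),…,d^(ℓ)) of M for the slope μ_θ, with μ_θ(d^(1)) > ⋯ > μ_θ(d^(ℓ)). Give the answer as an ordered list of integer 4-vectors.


Barcode: M ≅ I[1,1]^2, I[1,4], I[3,3]^3. HN layers by μ_θ (3 steps, strictly decreasing):
  μ^(1)=5; μ^(2)=1/2; μ^(3)=-4

((0, 0, 3, 0); (0, 0, 1, 1); (3, 1, 0, 0))


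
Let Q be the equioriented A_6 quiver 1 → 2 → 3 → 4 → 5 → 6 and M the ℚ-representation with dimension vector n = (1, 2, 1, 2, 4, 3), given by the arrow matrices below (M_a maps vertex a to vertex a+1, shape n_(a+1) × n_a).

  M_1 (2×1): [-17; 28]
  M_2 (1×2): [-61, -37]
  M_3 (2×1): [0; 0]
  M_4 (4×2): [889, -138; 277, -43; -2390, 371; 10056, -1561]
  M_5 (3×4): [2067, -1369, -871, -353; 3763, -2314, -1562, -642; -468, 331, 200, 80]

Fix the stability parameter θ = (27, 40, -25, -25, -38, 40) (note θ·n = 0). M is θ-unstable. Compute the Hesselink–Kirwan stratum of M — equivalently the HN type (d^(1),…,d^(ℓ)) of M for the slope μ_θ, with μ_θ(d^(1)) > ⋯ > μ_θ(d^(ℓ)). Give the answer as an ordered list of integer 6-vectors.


Interval decomposition of M: I[1,3], I[2,2], I[4,6]^2, I[5,5], I[5,6].
HN type (ℓ=4): μ^(1)=40; μ^(2)=14; μ^(3)=-63/2; μ^(4)=-38

((0, 1, 0, 0, 0, 3); (1, 1, 1, 0, 0, 0); (0, 0, 0, 2, 2, 0); (0, 0, 0, 0, 2, 0))


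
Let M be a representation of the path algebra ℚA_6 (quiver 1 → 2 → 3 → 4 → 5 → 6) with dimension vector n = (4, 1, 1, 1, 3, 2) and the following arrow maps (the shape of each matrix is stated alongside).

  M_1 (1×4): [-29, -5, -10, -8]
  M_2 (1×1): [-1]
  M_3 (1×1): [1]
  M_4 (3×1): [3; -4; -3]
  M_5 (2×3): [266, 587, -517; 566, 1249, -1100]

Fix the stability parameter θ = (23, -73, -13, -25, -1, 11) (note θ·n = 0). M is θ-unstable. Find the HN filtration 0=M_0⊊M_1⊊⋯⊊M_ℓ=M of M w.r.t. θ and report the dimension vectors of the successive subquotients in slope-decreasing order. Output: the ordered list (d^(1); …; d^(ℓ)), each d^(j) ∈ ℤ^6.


Barcode: M ≅ I[1,1]^3, I[1,6], I[5,5], I[5,6]. HN layers by μ_θ (5 steps, strictly decreasing):
  μ^(1)=23; μ^(2)=11; μ^(3)=-1; μ^(4)=-19; μ^(5)=-25

((3, 0, 0, 0, 0, 0); (0, 0, 0, 0, 0, 2); (0, 0, 0, 0, 3, 0); (0, 0, 1, 1, 0, 0); (1, 1, 0, 0, 0, 0))


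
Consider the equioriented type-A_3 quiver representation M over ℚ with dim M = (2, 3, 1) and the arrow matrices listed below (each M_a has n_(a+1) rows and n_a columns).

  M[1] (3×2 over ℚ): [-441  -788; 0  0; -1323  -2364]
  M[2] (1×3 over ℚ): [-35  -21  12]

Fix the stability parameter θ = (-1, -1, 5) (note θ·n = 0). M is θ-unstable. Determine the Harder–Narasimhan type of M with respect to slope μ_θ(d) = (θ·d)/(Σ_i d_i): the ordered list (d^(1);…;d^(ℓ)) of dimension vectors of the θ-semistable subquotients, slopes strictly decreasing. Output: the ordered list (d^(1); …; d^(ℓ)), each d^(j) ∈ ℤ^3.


Interval decomposition of M: I[1,1], I[1,3], I[2,2]^2.
HN type (ℓ=2): μ^(1)=5; μ^(2)=-1

((0, 0, 1); (2, 3, 0))


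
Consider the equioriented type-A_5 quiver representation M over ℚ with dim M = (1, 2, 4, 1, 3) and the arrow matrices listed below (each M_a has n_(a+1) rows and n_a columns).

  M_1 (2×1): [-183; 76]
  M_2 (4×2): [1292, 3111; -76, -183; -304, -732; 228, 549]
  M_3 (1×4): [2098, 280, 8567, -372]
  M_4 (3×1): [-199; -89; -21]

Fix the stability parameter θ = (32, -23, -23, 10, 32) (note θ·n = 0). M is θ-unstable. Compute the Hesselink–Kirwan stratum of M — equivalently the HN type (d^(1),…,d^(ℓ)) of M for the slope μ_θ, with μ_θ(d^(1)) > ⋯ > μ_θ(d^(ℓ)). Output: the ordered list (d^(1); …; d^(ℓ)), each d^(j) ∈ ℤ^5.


Interval decomposition of M: I[1,2], I[2,5], I[3,3]^3, I[5,5]^2.
HN type (ℓ=4): μ^(1)=32; μ^(2)=10; μ^(3)=9/2; μ^(4)=-23

((0, 0, 0, 0, 3); (0, 0, 0, 1, 0); (1, 1, 0, 0, 0); (0, 1, 4, 0, 0))


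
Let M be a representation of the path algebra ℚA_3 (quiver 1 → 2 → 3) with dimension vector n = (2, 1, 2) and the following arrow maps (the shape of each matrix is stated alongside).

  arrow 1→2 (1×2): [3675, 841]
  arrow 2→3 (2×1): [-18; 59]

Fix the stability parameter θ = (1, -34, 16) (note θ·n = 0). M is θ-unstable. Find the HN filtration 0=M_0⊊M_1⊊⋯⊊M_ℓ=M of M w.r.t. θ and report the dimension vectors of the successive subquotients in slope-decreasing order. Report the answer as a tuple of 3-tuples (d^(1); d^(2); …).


Barcode: M ≅ I[1,1], I[1,3], I[3,3]. HN layers by μ_θ (3 steps, strictly decreasing):
  μ^(1)=16; μ^(2)=1; μ^(3)=-33/2

((0, 0, 2); (1, 0, 0); (1, 1, 0))


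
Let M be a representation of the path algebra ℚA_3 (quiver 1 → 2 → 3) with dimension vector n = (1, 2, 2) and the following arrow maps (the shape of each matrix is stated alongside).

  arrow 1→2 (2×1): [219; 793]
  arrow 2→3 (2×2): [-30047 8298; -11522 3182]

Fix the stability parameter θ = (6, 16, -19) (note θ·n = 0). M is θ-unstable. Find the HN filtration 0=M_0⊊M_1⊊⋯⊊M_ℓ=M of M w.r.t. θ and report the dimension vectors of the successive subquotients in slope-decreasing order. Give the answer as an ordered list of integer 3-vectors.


Barcode: M ≅ I[1,3], I[2,3]. HN layers by μ_θ (2 steps, strictly decreasing):
  μ^(1)=1; μ^(2)=-3/2

((1, 1, 1); (0, 1, 1))


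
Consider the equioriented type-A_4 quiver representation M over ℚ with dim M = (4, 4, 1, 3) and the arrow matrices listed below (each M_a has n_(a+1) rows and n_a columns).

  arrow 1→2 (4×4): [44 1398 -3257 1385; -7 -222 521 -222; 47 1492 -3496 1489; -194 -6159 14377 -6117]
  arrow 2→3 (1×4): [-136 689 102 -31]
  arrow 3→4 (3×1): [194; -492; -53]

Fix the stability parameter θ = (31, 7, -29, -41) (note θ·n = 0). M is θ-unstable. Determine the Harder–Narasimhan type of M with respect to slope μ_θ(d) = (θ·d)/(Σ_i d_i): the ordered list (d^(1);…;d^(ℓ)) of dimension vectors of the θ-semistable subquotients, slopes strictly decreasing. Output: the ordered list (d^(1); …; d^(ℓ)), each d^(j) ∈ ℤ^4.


Interval decomposition of M: I[1,1], I[1,2]^2, I[1,4], I[2,2], I[4,4]^2.
HN type (ℓ=5): μ^(1)=31; μ^(2)=19; μ^(3)=7; μ^(4)=-8; μ^(5)=-41

((1, 0, 0, 0); (2, 2, 0, 0); (0, 1, 0, 0); (1, 1, 1, 1); (0, 0, 0, 2))


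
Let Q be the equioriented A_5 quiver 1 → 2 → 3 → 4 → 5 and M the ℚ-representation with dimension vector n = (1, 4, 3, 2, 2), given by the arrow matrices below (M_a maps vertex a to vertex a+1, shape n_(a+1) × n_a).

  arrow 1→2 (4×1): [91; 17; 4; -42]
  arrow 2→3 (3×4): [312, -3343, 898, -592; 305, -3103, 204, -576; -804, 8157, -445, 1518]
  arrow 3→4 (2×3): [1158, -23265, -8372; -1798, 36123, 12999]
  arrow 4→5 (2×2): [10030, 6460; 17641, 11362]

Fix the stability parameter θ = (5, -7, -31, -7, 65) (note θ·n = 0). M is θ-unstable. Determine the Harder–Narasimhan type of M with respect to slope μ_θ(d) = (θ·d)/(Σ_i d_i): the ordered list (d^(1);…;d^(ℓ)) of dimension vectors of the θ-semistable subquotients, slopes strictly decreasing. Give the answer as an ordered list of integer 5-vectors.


Interval decomposition of M: I[1,4], I[2,2], I[2,3], I[2,5], I[5,5].
HN type (ℓ=4): μ^(1)=65; μ^(2)=-7; μ^(3)=-11; μ^(4)=-19

((0, 0, 0, 0, 2); (0, 1, 0, 2, 0); (1, 1, 1, 0, 0); (0, 2, 2, 0, 0))


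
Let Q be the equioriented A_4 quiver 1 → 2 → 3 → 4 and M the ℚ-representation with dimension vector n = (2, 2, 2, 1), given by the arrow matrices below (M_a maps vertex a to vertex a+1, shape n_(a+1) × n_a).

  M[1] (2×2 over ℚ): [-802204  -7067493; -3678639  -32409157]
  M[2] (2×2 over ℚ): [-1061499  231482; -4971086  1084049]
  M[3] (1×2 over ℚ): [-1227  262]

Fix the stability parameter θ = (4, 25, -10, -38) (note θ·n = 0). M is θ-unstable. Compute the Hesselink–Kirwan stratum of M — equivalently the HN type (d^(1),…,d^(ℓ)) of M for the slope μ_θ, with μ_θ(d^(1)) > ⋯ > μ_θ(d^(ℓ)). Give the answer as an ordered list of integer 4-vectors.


Via rank(M_{q-1}∘⋯∘M_p): M ≅ I[1,3], I[1,4].
μ_θ-semistable layers: μ^(1)=15/2; μ^(2)=4; μ^(3)=-19/4

((0, 1, 1, 0); (1, 0, 0, 0); (1, 1, 1, 1))


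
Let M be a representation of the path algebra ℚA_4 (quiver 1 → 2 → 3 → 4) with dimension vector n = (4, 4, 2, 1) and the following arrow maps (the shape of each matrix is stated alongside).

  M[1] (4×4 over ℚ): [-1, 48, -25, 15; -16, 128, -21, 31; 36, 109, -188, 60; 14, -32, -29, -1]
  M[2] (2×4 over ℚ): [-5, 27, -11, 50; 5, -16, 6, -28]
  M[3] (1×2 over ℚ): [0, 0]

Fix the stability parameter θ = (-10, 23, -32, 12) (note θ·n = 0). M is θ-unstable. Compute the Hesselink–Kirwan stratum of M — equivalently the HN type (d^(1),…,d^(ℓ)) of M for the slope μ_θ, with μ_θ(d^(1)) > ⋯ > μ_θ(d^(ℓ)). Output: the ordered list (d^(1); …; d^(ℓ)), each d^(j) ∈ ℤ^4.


Barcode: M ≅ I[1,1], I[1,2], I[1,3]^2, I[2,2], I[4,4]. HN layers by μ_θ (4 steps, strictly decreasing):
  μ^(1)=23; μ^(2)=12; μ^(3)=-9/2; μ^(4)=-10

((0, 2, 0, 0); (0, 0, 0, 1); (0, 2, 2, 0); (4, 0, 0, 0))


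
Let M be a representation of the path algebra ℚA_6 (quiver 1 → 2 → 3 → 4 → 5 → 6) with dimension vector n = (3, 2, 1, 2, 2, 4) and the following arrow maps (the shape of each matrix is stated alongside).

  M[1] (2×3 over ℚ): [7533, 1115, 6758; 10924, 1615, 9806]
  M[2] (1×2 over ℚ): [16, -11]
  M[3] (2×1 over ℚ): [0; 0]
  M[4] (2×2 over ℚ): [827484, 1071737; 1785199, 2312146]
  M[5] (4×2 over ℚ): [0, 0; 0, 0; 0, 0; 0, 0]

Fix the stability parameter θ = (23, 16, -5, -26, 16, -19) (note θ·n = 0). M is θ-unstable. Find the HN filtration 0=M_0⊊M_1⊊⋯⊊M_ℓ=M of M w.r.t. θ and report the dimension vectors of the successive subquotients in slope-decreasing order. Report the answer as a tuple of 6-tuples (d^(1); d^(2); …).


Interval decomposition of M: I[1,1], I[1,2], I[1,3], I[4,5]^2, I[6,6]^4.
HN type (ℓ=6): μ^(1)=23; μ^(2)=39/2; μ^(3)=16; μ^(4)=34/3; μ^(5)=-19; μ^(6)=-26

((1, 0, 0, 0, 0, 0); (1, 1, 0, 0, 0, 0); (0, 0, 0, 0, 2, 0); (1, 1, 1, 0, 0, 0); (0, 0, 0, 0, 0, 4); (0, 0, 0, 2, 0, 0))


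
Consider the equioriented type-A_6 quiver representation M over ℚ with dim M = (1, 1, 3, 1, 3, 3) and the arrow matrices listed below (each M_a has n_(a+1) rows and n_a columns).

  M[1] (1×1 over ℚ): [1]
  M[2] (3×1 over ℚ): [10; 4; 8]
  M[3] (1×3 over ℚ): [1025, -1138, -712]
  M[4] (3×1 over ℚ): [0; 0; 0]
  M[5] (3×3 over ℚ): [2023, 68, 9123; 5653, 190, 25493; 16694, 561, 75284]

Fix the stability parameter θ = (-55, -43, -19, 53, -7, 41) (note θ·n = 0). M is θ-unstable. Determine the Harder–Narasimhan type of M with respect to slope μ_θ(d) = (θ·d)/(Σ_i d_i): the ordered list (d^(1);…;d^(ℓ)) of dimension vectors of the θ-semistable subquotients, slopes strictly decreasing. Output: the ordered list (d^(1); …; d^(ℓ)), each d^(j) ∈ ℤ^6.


Interval decomposition of M: I[1,4], I[3,3]^2, I[5,5], I[5,6]^2, I[6,6].
HN type (ℓ=6): μ^(1)=53; μ^(2)=41; μ^(3)=-7; μ^(4)=-19; μ^(5)=-43; μ^(6)=-55

((0, 0, 0, 1, 0, 0); (0, 0, 0, 0, 0, 3); (0, 0, 0, 0, 3, 0); (0, 0, 3, 0, 0, 0); (0, 1, 0, 0, 0, 0); (1, 0, 0, 0, 0, 0))


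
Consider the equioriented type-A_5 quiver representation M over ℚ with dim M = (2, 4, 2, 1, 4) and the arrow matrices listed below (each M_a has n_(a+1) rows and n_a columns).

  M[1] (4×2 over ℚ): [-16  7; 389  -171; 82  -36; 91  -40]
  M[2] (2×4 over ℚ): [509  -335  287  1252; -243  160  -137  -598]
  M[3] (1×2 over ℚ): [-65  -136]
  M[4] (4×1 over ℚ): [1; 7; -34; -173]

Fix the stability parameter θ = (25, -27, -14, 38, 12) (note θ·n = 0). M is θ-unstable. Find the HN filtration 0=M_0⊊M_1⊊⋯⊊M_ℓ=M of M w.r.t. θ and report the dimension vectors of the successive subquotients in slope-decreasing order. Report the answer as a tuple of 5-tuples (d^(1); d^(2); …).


Via rank(M_{q-1}∘⋯∘M_p): M ≅ I[1,3], I[1,5], I[2,2]^2, I[5,5]^3.
μ_θ-semistable layers: μ^(1)=25; μ^(2)=12; μ^(3)=-16/3; μ^(4)=-27

((0, 0, 0, 1, 1); (0, 0, 0, 0, 3); (2, 2, 2, 0, 0); (0, 2, 0, 0, 0))


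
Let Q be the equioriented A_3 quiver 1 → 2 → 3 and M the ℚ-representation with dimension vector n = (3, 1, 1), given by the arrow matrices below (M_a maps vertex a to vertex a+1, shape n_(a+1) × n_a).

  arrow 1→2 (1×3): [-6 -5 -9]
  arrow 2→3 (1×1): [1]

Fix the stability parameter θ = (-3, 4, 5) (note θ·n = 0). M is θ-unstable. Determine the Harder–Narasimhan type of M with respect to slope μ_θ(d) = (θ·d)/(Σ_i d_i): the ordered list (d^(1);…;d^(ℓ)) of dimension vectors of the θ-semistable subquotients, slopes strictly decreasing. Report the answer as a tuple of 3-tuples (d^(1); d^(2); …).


Via rank(M_{q-1}∘⋯∘M_p): M ≅ I[1,1]^2, I[1,3].
μ_θ-semistable layers: μ^(1)=5; μ^(2)=4; μ^(3)=-3

((0, 0, 1); (0, 1, 0); (3, 0, 0))


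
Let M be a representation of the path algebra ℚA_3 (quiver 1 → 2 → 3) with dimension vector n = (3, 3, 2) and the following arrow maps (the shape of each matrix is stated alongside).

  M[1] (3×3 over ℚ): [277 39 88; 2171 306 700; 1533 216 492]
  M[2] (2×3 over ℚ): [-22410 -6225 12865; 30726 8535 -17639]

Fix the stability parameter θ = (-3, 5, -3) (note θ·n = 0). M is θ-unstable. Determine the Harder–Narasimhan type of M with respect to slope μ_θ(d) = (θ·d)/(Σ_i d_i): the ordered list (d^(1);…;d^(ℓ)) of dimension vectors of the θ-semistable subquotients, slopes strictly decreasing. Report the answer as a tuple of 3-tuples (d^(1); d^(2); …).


Interval decomposition of M: I[1,1], I[1,2]^2, I[2,3], I[3,3].
HN type (ℓ=3): μ^(1)=5; μ^(2)=1; μ^(3)=-3

((0, 2, 0); (0, 1, 1); (3, 0, 1))


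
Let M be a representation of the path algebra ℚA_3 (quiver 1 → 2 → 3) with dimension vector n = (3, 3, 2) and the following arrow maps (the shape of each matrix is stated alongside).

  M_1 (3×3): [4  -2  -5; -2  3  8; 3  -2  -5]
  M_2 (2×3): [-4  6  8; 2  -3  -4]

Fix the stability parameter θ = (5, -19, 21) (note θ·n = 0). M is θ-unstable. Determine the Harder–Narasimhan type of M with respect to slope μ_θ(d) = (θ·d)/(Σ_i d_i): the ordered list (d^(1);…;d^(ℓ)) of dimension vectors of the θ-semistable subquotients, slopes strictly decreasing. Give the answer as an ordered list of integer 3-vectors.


Interval decomposition of M: I[1,2]^2, I[1,3], I[3,3].
HN type (ℓ=2): μ^(1)=21; μ^(2)=-7

((0, 0, 2); (3, 3, 0))


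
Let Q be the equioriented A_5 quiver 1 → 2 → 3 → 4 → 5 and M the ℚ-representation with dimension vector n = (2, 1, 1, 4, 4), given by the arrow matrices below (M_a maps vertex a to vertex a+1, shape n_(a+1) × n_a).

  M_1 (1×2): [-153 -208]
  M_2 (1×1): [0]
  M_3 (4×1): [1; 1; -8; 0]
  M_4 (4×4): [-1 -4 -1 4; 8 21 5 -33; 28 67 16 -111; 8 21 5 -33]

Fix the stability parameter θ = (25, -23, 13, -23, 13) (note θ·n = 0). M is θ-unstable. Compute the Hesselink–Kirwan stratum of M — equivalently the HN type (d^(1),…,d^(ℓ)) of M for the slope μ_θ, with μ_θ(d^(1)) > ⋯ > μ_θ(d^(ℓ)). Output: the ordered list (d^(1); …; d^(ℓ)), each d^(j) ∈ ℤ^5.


Barcode: M ≅ I[1,1], I[1,2], I[3,5], I[4,4], I[4,5]^2, I[5,5]. HN layers by μ_θ (5 steps, strictly decreasing):
  μ^(1)=25; μ^(2)=13; μ^(3)=1; μ^(4)=-5; μ^(5)=-23

((1, 0, 0, 0, 0); (0, 0, 0, 0, 4); (1, 1, 0, 0, 0); (0, 0, 1, 1, 0); (0, 0, 0, 3, 0))


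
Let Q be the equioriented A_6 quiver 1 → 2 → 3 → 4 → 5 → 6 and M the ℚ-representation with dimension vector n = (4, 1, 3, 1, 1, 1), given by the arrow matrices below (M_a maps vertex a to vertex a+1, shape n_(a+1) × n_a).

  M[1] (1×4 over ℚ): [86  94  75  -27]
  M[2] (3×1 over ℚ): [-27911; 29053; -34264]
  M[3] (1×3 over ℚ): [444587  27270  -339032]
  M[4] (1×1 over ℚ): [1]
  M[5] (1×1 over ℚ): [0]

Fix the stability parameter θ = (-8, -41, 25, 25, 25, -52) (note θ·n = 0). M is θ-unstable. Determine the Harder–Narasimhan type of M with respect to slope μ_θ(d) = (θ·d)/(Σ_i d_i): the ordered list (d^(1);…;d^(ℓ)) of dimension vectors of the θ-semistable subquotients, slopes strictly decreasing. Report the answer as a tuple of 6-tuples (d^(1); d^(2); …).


Via rank(M_{q-1}∘⋯∘M_p): M ≅ I[1,1]^3, I[1,5], I[3,3]^2, I[6,6].
μ_θ-semistable layers: μ^(1)=25; μ^(2)=-8; μ^(3)=-49/2; μ^(4)=-52

((0, 0, 3, 1, 1, 0); (3, 0, 0, 0, 0, 0); (1, 1, 0, 0, 0, 0); (0, 0, 0, 0, 0, 1))


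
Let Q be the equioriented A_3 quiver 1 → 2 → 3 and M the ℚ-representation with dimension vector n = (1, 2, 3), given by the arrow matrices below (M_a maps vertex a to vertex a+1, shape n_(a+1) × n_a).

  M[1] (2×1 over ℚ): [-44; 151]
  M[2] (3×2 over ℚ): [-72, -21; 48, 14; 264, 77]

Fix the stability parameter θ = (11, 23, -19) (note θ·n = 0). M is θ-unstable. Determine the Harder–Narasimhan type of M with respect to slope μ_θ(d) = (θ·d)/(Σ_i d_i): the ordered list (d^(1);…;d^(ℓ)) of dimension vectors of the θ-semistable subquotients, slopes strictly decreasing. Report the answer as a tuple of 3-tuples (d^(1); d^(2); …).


Via rank(M_{q-1}∘⋯∘M_p): M ≅ I[1,3], I[2,2], I[3,3]^2.
μ_θ-semistable layers: μ^(1)=23; μ^(2)=5; μ^(3)=-19

((0, 1, 0); (1, 1, 1); (0, 0, 2))


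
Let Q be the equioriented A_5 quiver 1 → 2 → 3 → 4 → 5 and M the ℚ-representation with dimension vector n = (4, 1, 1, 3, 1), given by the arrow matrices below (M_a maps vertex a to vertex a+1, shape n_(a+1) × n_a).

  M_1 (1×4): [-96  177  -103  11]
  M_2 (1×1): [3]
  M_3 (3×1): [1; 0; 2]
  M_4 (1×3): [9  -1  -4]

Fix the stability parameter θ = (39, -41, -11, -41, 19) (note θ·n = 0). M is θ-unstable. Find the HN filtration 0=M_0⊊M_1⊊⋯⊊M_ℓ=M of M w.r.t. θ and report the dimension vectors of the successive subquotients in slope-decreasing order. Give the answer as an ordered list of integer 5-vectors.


Barcode: M ≅ I[1,1]^3, I[1,5], I[4,4]^2. HN layers by μ_θ (4 steps, strictly decreasing):
  μ^(1)=39; μ^(2)=19; μ^(3)=-27/2; μ^(4)=-41

((3, 0, 0, 0, 0); (0, 0, 0, 0, 1); (1, 1, 1, 1, 0); (0, 0, 0, 2, 0))


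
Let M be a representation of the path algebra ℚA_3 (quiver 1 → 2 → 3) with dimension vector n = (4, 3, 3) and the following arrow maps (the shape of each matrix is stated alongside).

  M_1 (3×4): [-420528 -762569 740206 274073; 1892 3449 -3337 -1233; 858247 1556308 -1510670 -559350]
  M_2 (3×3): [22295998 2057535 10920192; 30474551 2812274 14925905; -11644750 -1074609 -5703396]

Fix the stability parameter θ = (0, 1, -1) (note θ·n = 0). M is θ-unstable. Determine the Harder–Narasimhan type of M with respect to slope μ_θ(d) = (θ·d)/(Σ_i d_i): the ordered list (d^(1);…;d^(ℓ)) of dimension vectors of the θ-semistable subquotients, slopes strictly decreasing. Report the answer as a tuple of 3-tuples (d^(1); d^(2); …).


Via rank(M_{q-1}∘⋯∘M_p): M ≅ I[1,1], I[1,2], I[1,3]^2, I[3,3].
μ_θ-semistable layers: μ^(1)=1; μ^(2)=0; μ^(3)=-1

((0, 1, 0); (4, 2, 2); (0, 0, 1))


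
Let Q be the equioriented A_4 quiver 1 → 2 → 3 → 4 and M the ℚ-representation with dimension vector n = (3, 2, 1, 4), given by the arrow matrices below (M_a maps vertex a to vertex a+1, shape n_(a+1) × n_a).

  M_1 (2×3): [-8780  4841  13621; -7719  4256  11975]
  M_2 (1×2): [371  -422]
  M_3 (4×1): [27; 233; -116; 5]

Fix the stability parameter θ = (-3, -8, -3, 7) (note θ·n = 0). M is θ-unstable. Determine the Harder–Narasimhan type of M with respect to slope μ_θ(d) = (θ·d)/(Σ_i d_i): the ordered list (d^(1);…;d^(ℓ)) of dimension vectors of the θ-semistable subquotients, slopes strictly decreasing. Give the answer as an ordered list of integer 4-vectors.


Interval decomposition of M: I[1,1], I[1,2], I[1,4], I[4,4]^3.
HN type (ℓ=3): μ^(1)=7; μ^(2)=-3; μ^(3)=-11/2

((0, 0, 0, 4); (1, 0, 1, 0); (2, 2, 0, 0))


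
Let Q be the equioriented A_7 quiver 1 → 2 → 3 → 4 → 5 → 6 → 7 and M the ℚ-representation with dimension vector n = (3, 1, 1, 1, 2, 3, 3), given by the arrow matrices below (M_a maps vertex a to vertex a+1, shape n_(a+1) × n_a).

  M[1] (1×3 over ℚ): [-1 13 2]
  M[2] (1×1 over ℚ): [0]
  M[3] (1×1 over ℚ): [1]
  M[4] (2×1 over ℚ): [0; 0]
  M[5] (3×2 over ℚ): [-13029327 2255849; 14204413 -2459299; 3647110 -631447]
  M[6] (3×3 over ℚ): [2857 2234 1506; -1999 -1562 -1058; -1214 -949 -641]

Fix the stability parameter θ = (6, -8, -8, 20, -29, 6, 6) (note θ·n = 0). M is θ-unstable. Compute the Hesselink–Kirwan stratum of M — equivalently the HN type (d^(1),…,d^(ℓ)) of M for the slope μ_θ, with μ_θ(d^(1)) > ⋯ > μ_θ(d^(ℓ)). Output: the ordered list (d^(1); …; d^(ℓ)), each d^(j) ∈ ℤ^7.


Interval decomposition of M: I[1,1]^2, I[1,2], I[3,4], I[5,7]^2, I[6,6], I[7,7].
HN type (ℓ=5): μ^(1)=20; μ^(2)=6; μ^(3)=-1; μ^(4)=-8; μ^(5)=-29

((0, 0, 0, 1, 0, 0, 0); (2, 0, 0, 0, 0, 3, 3); (1, 1, 0, 0, 0, 0, 0); (0, 0, 1, 0, 0, 0, 0); (0, 0, 0, 0, 2, 0, 0))


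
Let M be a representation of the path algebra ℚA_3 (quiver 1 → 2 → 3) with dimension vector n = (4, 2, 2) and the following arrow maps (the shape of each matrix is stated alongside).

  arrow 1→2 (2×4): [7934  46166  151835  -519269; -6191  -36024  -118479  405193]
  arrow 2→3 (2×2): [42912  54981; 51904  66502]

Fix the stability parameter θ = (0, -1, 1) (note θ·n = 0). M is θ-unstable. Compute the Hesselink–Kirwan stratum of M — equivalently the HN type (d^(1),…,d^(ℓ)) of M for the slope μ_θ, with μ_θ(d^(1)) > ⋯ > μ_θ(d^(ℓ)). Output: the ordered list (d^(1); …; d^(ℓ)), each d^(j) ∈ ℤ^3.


Interval decomposition of M: I[1,1]^2, I[1,2], I[1,3], I[3,3].
HN type (ℓ=3): μ^(1)=1; μ^(2)=0; μ^(3)=-1/2

((0, 0, 2); (2, 0, 0); (2, 2, 0))


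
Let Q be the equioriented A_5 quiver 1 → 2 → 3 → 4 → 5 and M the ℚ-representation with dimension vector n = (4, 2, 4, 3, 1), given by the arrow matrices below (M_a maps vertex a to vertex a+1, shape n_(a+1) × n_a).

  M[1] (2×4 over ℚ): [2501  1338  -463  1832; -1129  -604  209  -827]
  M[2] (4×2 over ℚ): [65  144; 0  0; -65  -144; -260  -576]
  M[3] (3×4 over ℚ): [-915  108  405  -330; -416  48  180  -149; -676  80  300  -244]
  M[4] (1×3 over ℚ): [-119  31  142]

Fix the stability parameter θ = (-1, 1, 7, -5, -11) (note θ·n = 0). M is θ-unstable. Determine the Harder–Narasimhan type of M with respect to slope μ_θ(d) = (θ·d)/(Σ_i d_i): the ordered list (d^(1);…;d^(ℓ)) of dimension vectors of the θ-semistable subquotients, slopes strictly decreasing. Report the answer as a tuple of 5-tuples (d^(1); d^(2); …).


Interval decomposition of M: I[1,1]^2, I[1,2], I[1,3], I[3,3], I[3,4], I[3,5], I[4,4].
HN type (ℓ=5): μ^(1)=7; μ^(2)=1; μ^(3)=-1; μ^(4)=-3; μ^(5)=-5

((0, 0, 2, 0, 0); (0, 2, 1, 1, 0); (4, 0, 0, 0, 0); (0, 0, 1, 1, 1); (0, 0, 0, 1, 0))


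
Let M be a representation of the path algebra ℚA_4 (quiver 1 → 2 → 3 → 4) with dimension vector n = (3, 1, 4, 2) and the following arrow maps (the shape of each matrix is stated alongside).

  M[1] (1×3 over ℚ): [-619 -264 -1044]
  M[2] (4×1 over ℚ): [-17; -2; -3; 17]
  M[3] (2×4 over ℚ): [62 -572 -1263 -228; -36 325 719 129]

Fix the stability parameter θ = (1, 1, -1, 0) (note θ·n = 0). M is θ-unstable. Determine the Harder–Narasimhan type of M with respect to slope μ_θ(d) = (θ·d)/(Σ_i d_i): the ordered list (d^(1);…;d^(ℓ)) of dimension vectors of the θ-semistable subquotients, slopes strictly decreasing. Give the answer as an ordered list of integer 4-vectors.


Via rank(M_{q-1}∘⋯∘M_p): M ≅ I[1,1]^2, I[1,4], I[3,3]^2, I[3,4].
μ_θ-semistable layers: μ^(1)=1; μ^(2)=1/4; μ^(3)=0; μ^(4)=-1

((2, 0, 0, 0); (1, 1, 1, 1); (0, 0, 0, 1); (0, 0, 3, 0))


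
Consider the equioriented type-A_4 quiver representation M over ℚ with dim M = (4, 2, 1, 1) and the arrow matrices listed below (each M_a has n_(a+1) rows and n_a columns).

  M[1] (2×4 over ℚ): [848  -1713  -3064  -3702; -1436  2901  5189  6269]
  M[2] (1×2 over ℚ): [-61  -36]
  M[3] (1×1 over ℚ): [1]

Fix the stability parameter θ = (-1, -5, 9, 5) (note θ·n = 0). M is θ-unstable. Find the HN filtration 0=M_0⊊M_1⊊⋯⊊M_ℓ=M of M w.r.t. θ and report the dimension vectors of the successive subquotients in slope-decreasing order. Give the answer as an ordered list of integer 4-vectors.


Interval decomposition of M: I[1,1]^2, I[1,2], I[1,4].
HN type (ℓ=3): μ^(1)=7; μ^(2)=-1; μ^(3)=-3

((0, 0, 1, 1); (2, 0, 0, 0); (2, 2, 0, 0))


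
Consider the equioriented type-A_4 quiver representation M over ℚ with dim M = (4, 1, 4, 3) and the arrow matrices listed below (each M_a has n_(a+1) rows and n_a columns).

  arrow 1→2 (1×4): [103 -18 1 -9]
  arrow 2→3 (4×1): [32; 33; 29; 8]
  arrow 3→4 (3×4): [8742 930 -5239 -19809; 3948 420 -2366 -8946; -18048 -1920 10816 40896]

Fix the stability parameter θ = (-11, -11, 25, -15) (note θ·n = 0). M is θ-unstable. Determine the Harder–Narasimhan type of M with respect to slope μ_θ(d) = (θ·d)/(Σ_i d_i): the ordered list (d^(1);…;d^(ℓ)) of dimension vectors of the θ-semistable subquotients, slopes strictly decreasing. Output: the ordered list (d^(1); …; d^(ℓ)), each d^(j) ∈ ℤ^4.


Interval decomposition of M: I[1,1]^3, I[1,4], I[3,3]^3, I[4,4]^2.
HN type (ℓ=4): μ^(1)=25; μ^(2)=5; μ^(3)=-11; μ^(4)=-15

((0, 0, 3, 0); (0, 0, 1, 1); (4, 1, 0, 0); (0, 0, 0, 2))
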